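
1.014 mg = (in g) 0.001014. Check: 1 mg = 1e-06 kg, so 1.014 mg = 1.014 * 1e-06 = 1.014e-06 kg. 1 g = 0.001 kg, so 1.014e-06 kg = 1.014e-06 / 0.001 = 0.001014 g.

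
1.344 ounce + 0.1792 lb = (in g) 119.4. Check: 1 ounce = 0.028349523 kg, so 1.344 ounce = 1.344 * 0.028349523 = 0.038101759 kg. 1 lb = 0.45359237 kg, so 0.1792 lb = 0.1792 * 0.45359237 = 0.081283753 kg. Sum: 0.038101759 + 0.081283753 = 0.11938551 kg. 1 g = 0.001 kg, so 0.11938551 kg = 0.11938551 / 0.001 = 119.38551 g ≈ 119.4 g (4 s.f.).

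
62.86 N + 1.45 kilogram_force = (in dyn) 62.86 N is already in N. 1 kilogram_force = 9.80665 N, so 1.45 kilogram_force = 1.45 * 9.80665 = 14.219642 N. Sum: 62.86 + 14.219642 = 77.079643 N. 1 dyn = 1e-05 N, so 77.079643 N = 77.079643 / 1e-05 = 7707964.2 dyn ≈ 7.708e+06 dyn (4 s.f.). Final answer: 7.708e+06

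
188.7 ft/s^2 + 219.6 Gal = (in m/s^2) 1 ft/s^2 = 0.3048 m/s^2, so 188.7 ft/s^2 = 188.7 * 0.3048 = 57.51576 m/s^2. 1 Gal = 0.01 m/s^2, so 219.6 Gal = 219.6 * 0.01 = 2.196 m/s^2. Sum: 57.51576 + 2.196 = 59.71176 m/s^2. Result: 59.71176 m/s^2 ≈ 59.71 m/s^2 (4 s.f.). Final answer: 59.71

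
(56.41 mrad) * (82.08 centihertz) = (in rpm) 1 mrad = 0.001 rad, so 56.41 mrad = 56.41 * 0.001 = 0.05641 rad. 1 centihertz = 0.01 Hz, so 82.08 centihertz = 82.08 * 0.01 = 0.8208 Hz. Combine: 0.05641 rad * 0.8208 Hz = 0.046301328 rad/s. 1 rpm = 0.10471976 rad/s, so 0.046301328 rad/s = 0.046301328 / 0.10471976 = 0.44214511 rpm ≈ 0.4421 rpm (4 s.f.). Final answer: 0.4421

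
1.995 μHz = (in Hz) 1.995e-06. Check: 1 μHz = 1e-06 Hz, so 1.995 μHz = 1.995 * 1e-06 = 1.995e-06 Hz. Result: 1.995e-06 Hz.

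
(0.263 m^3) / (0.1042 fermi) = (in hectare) 0.263 m^3 is already in m^3. 1 fermi = 1e-15 m, so 0.1042 fermi = 0.1042 * 1e-15 = 1.042e-16 m. Combine: 0.263 m^3 / 1.042e-16 m = 2.5239923e+15 m^2. 1 hectare = 10000 m^2, so 2.5239923e+15 m^2 = 2.5239923e+15 / 10000 = 2.5239923e+11 hectare ≈ 2.524e+11 hectare (4 s.f.). Final answer: 2.524e+11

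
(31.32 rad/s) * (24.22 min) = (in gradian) 31.32 rad/s is already in rad/s. 1 min = 60 s, so 24.22 min = 24.22 * 60 = 1453.2 s. Combine: 31.32 rad/s * 1453.2 s = 45514.224 rad. 1 gradian = 0.015707963 rad, so 45514.224 rad = 45514.224 / 0.015707963 = 2897525.5 gradian ≈ 2.898e+06 gradian (4 s.f.). Final answer: 2.898e+06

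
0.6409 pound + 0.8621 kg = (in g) 1153. Check: 1 pound = 0.45359237 kg, so 0.6409 pound = 0.6409 * 0.45359237 = 0.29070735 kg. 0.8621 kg is already in kg. Sum: 0.29070735 + 0.8621 = 1.1528073 kg. 1 g = 0.001 kg, so 1.1528073 kg = 1.1528073 / 0.001 = 1152.8073 g ≈ 1153 g (4 s.f.).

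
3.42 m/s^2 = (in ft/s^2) 1 ft/s^2 = 0.3048 m/s^2, so 3.42 m/s^2 = 3.42 / 0.3048 = 11.220472 ft/s^2 ≈ 11.22 ft/s^2 (4 s.f.). Final answer: 11.22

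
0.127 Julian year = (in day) 1 Julian year = 31557600 s, so 0.127 Julian year = 0.127 * 31557600 = 4007815.2 s. 1 day = 86400 s, so 4007815.2 s = 4007815.2 / 86400 = 46.38675 day ≈ 46.39 day (4 s.f.). Final answer: 46.39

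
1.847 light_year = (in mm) 1.747e+19. Check: 1 light_year = 9.4607305e+15 m, so 1.847 light_year = 1.847 * 9.4607305e+15 = 1.7473969e+16 m. 1 mm = 0.001 m, so 1.7473969e+16 m = 1.7473969e+16 / 0.001 = 1.7473969e+19 mm ≈ 1.747e+19 mm (4 s.f.).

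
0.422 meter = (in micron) 0.422 meter = 0.422 m. 1 micron = 1e-06 m, so 0.422 m = 0.422 / 1e-06 = 422000 micron ≈ 4.22e+05 micron (4 s.f.). Final answer: 4.22e+05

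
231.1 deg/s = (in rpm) 1 deg/s = 0.017453293 rad/s, so 231.1 deg/s = 231.1 * 0.017453293 = 4.0334559 rad/s. 1 rpm = 0.10471976 rad/s, so 4.0334559 rad/s = 4.0334559 / 0.10471976 = 38.516667 rpm ≈ 38.52 rpm (4 s.f.). Final answer: 38.52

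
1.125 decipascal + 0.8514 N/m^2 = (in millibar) 0.009639. Check: 1 decipascal = 0.1 Pa, so 1.125 decipascal = 1.125 * 0.1 = 0.1125 Pa. 0.8514 N/m^2 = 0.8514 Pa. Sum: 0.1125 + 0.8514 = 0.9639 Pa. 1 millibar = 100 Pa, so 0.9639 Pa = 0.9639 / 100 = 0.009639 millibar.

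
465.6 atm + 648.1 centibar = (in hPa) 4.783e+05. Check: 1 atm = 101325 Pa, so 465.6 atm = 465.6 * 101325 = 47176920 Pa. 1 centibar = 1000 Pa, so 648.1 centibar = 648.1 * 1000 = 648100 Pa. Sum: 47176920 + 648100 = 47825020 Pa. 1 hPa = 100 Pa, so 47825020 Pa = 47825020 / 100 = 478250.2 hPa ≈ 4.783e+05 hPa (4 s.f.).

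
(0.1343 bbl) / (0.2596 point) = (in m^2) 233.1. Check: 1 bbl = 0.15898729 m^3, so 0.1343 bbl = 0.1343 * 0.15898729 = 0.021351994 m^3. 1 point = 0.00035277778 m, so 0.2596 point = 0.2596 * 0.00035277778 = 9.1581111e-05 m. Combine: 0.021351994 m^3 / 9.1581111e-05 m = 233.14845 m^2. Result: 233.14845 m^2 ≈ 233.1 m^2 (4 s.f.).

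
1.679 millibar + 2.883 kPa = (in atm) 0.03011. Check: 1 millibar = 100 Pa, so 1.679 millibar = 1.679 * 100 = 167.9 Pa. 1 kPa = 1000 Pa, so 2.883 kPa = 2.883 * 1000 = 2883 Pa. Sum: 167.9 + 2883 = 3050.9 Pa. 1 atm = 101325 Pa, so 3050.9 Pa = 3050.9 / 101325 = 0.030110042 atm ≈ 0.03011 atm (4 s.f.).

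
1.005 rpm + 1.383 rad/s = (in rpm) 14.21. Check: 1 rpm = 0.10471976 rad/s, so 1.005 rpm = 1.005 * 0.10471976 = 0.10524335 rad/s. 1.383 rad/s is already in rad/s. Sum: 0.10524335 + 1.383 = 1.4882434 rad/s. 1 rpm = 0.10471976 rad/s, so 1.4882434 rad/s = 1.4882434 / 0.10471976 = 14.211677 rpm ≈ 14.21 rpm (4 s.f.).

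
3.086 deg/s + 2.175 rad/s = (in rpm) 1 deg/s = 0.017453293 rad/s, so 3.086 deg/s = 3.086 * 0.017453293 = 0.053860861 rad/s. 2.175 rad/s is already in rad/s. Sum: 0.053860861 + 2.175 = 2.2288609 rad/s. 1 rpm = 0.10471976 rad/s, so 2.2288609 rad/s = 2.2288609 / 0.10471976 = 21.284053 rpm ≈ 21.28 rpm (4 s.f.). Final answer: 21.28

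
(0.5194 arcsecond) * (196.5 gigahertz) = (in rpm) 4.725e+06. Check: 1 arcsecond = 4.8481368e-06 rad, so 0.5194 arcsecond = 0.5194 * 4.8481368e-06 = 2.5181223e-06 rad. 1 gigahertz = 1e+09 Hz, so 196.5 gigahertz = 196.5 * 1e+09 = 1.965e+11 Hz. Combine: 2.5181223e-06 rad * 1.965e+11 Hz = 494811.02 rad/s. 1 rpm = 0.10471976 rad/s, so 494811.02 rad/s = 494811.02 / 0.10471976 = 4725097.2 rpm ≈ 4.725e+06 rpm (4 s.f.).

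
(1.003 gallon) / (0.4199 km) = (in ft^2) 1 gallon = 0.0037854118 m^3, so 1.003 gallon = 1.003 * 0.0037854118 = 0.003796768 m^3. 1 km = 1000 m, so 0.4199 km = 0.4199 * 1000 = 419.9 m. Combine: 0.003796768 m^3 / 419.9 m = 9.0420767e-06 m^2. 1 ft^2 = 0.09290304 m^2, so 9.0420767e-06 m^2 = 9.0420767e-06 / 0.09290304 = 9.7328104e-05 ft^2 ≈ 9.733e-05 ft^2 (4 s.f.). Final answer: 9.733e-05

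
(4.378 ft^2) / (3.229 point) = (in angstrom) 1 ft^2 = 0.09290304 m^2, so 4.378 ft^2 = 4.378 * 0.09290304 = 0.40672951 m^2. 1 point = 0.00035277778 m, so 3.229 point = 3.229 * 0.00035277778 = 0.0011391194 m. Combine: 0.40672951 m^2 / 0.0011391194 m = 357.05607 m. 1 angstrom = 1e-10 m, so 357.05607 m = 357.05607 / 1e-10 = 3.5705607e+12 angstrom ≈ 3.571e+12 angstrom (4 s.f.). Final answer: 3.571e+12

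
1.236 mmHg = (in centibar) 0.1648. Check: 1 mmHg = 133.32237 Pa, so 1.236 mmHg = 1.236 * 133.32237 = 164.78645 Pa. 1 centibar = 1000 Pa, so 164.78645 Pa = 164.78645 / 1000 = 0.16478645 centibar ≈ 0.1648 centibar (4 s.f.).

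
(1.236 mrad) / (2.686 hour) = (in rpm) 1 mrad = 0.001 rad, so 1.236 mrad = 1.236 * 0.001 = 0.001236 rad. 1 hour = 3600 s, so 2.686 hour = 2.686 * 3600 = 9669.6 s. Combine: 0.001236 rad / 9669.6 s = 1.2782328e-07 rad/s. 1 rpm = 0.10471976 rad/s, so 1.2782328e-07 rad/s = 1.2782328e-07 / 0.10471976 = 1.2206224e-06 rpm ≈ 1.221e-06 rpm (4 s.f.). Final answer: 1.221e-06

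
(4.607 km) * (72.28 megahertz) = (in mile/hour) 1 km = 1000 m, so 4.607 km = 4.607 * 1000 = 4607 m. 1 megahertz = 1000000 Hz, so 72.28 megahertz = 72.28 * 1000000 = 72280000 Hz. Combine: 4607 m * 72280000 Hz = 3.3299396e+11 m/s. 1 mile/hour = 0.44704 m/s, so 3.3299396e+11 m/s = 3.3299396e+11 / 0.44704 = 7.4488627e+11 mile/hour ≈ 7.449e+11 mile/hour (4 s.f.). Final answer: 7.449e+11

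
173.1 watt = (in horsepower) 173.1 watt = 173.1 W. 1 horsepower = 745.69987 W, so 173.1 W = 173.1 / 745.69987 = 0.23213092 horsepower ≈ 0.2321 horsepower (4 s.f.). Final answer: 0.2321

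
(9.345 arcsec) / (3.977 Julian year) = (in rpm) 1 arcsec = 4.8481368e-06 rad, so 9.345 arcsec = 9.345 * 4.8481368e-06 = 4.5305838e-05 rad. 1 Julian year = 31557600 s, so 3.977 Julian year = 3.977 * 31557600 = 1.2550458e+08 s. Combine: 4.5305838e-05 rad / 1.2550458e+08 s = 3.6098954e-13 rad/s. 1 rpm = 0.10471976 rad/s, so 3.6098954e-13 rad/s = 3.6098954e-13 / 0.10471976 = 3.4471962e-12 rpm ≈ 3.447e-12 rpm (4 s.f.). Final answer: 3.447e-12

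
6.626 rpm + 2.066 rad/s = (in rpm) 1 rpm = 0.10471976 rad/s, so 6.626 rpm = 6.626 * 0.10471976 = 0.6938731 rad/s. 2.066 rad/s is already in rad/s. Sum: 0.6938731 + 2.066 = 2.7598731 rad/s. 1 rpm = 0.10471976 rad/s, so 2.7598731 rad/s = 2.7598731 / 0.10471976 = 26.354847 rpm ≈ 26.35 rpm (4 s.f.). Final answer: 26.35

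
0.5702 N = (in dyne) 1 dyne = 1e-05 N, so 0.5702 N = 0.5702 / 1e-05 = 57020 dyne ≈ 5.702e+04 dyne (4 s.f.). Final answer: 5.702e+04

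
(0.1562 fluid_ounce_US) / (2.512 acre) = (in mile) 1 fluid_ounce_US = 2.957353e-05 m^3, so 0.1562 fluid_ounce_US = 0.1562 * 2.957353e-05 = 4.6193853e-06 m^3. 1 acre = 4046.8564 m^2, so 2.512 acre = 2.512 * 4046.8564 = 10165.703 m^2. Combine: 4.6193853e-06 m^3 / 10165.703 m^2 = 4.5440883e-10 m. 1 mile = 1609.344 m, so 4.5440883e-10 m = 4.5440883e-10 / 1609.344 = 2.8235655e-13 mile ≈ 2.824e-13 mile (4 s.f.). Final answer: 2.824e-13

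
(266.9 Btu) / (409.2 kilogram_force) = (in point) 1.989e+05. Check: 1 Btu = 1055.0559 J, so 266.9 Btu = 266.9 * 1055.0559 = 281594.41 J. 1 kilogram_force = 9.80665 N, so 409.2 kilogram_force = 409.2 * 9.80665 = 4012.8812 N. Combine: 281594.41 J / 4012.8812 N = 70.172625 m. 1 point = 0.00035277778 m, so 70.172625 m = 70.172625 / 0.00035277778 = 198914.53 point ≈ 1.989e+05 point (4 s.f.).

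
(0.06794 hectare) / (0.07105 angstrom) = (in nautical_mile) 1 hectare = 10000 m^2, so 0.06794 hectare = 0.06794 * 10000 = 679.4 m^2. 1 angstrom = 1e-10 m, so 0.07105 angstrom = 0.07105 * 1e-10 = 7.105e-12 m. Combine: 679.4 m^2 / 7.105e-12 m = 9.5622801e+13 m. 1 nautical_mile = 1852 m, so 9.5622801e+13 m = 9.5622801e+13 / 1852 = 5.1632182e+10 nautical_mile ≈ 5.163e+10 nautical_mile (4 s.f.). Final answer: 5.163e+10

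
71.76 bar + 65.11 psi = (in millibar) 1 bar = 100000 Pa, so 71.76 bar = 71.76 * 100000 = 7176000 Pa. 1 psi = 6894.7573 Pa, so 65.11 psi = 65.11 * 6894.7573 = 448917.65 Pa. Sum: 7176000 + 448917.65 = 7624917.6 Pa. 1 millibar = 100 Pa, so 7624917.6 Pa = 7624917.6 / 100 = 76249.176 millibar ≈ 7.625e+04 millibar (4 s.f.). Final answer: 7.625e+04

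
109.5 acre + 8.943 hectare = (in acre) 131.6. Check: 1 acre = 4046.8564 m^2, so 109.5 acre = 109.5 * 4046.8564 = 443130.78 m^2. 1 hectare = 10000 m^2, so 8.943 hectare = 8.943 * 10000 = 89430 m^2. Sum: 443130.78 + 89430 = 532560.78 m^2. 1 acre = 4046.8564 m^2, so 532560.78 m^2 = 532560.78 / 4046.8564 = 131.59863 acre ≈ 131.6 acre (4 s.f.).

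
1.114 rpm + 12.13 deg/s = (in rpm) 1 rpm = 0.10471976 rad/s, so 1.114 rpm = 1.114 * 0.10471976 = 0.11665781 rad/s. 1 deg/s = 0.017453293 rad/s, so 12.13 deg/s = 12.13 * 0.017453293 = 0.21170844 rad/s. Sum: 0.11665781 + 0.21170844 = 0.32836625 rad/s. 1 rpm = 0.10471976 rad/s, so 0.32836625 rad/s = 0.32836625 / 0.10471976 = 3.1356667 rpm ≈ 3.136 rpm (4 s.f.). Final answer: 3.136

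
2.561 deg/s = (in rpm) 1 deg/s = 0.017453293 rad/s, so 2.561 deg/s = 2.561 * 0.017453293 = 0.044697882 rad/s. 1 rpm = 0.10471976 rad/s, so 0.044697882 rad/s = 0.044697882 / 0.10471976 = 0.42683333 rpm ≈ 0.4268 rpm (4 s.f.). Final answer: 0.4268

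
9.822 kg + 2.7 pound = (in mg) 1.105e+07. Check: 9.822 kg is already in kg. 1 pound = 0.45359237 kg, so 2.7 pound = 2.7 * 0.45359237 = 1.2246994 kg. Sum: 9.822 + 1.2246994 = 11.046699 kg. 1 mg = 1e-06 kg, so 11.046699 kg = 11.046699 / 1e-06 = 11046699 mg ≈ 1.105e+07 mg (4 s.f.).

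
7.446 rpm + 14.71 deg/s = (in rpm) 9.898. Check: 1 rpm = 0.10471976 rad/s, so 7.446 rpm = 7.446 * 0.10471976 = 0.7797433 rad/s. 1 deg/s = 0.017453293 rad/s, so 14.71 deg/s = 14.71 * 0.017453293 = 0.25673793 rad/s. Sum: 0.7797433 + 0.25673793 = 1.0364812 rad/s. 1 rpm = 0.10471976 rad/s, so 1.0364812 rad/s = 1.0364812 / 0.10471976 = 9.8976667 rpm ≈ 9.898 rpm (4 s.f.).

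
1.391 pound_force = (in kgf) 0.6309. Check: 1 pound_force = 4.4482216 N, so 1.391 pound_force = 1.391 * 4.4482216 = 6.1874763 N. 1 kgf = 9.80665 N, so 6.1874763 N = 6.1874763 / 9.80665 = 0.63094699 kgf ≈ 0.6309 kgf (4 s.f.).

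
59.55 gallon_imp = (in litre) 1 gallon_imp = 0.00454609 m^3, so 59.55 gallon_imp = 59.55 * 0.00454609 = 0.27071966 m^3. 1 litre = 0.001 m^3, so 0.27071966 m^3 = 0.27071966 / 0.001 = 270.71966 litre ≈ 270.7 litre (4 s.f.). Final answer: 270.7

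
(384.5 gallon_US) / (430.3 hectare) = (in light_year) 3.575e-23. Check: 1 gallon_US = 0.0037854118 m^3, so 384.5 gallon_US = 384.5 * 0.0037854118 = 1.4554908 m^3. 1 hectare = 10000 m^2, so 430.3 hectare = 430.3 * 10000 = 4303000 m^2. Combine: 1.4554908 m^3 / 4303000 m^2 = 3.3825025e-07 m. 1 light_year = 9.4607305e+15 m, so 3.3825025e-07 m = 3.3825025e-07 / 9.4607305e+15 = 3.575308e-23 light_year ≈ 3.575e-23 light_year (4 s.f.).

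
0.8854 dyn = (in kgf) 9.029e-07. Check: 1 dyn = 1e-05 N, so 0.8854 dyn = 0.8854 * 1e-05 = 8.854e-06 N. 1 kgf = 9.80665 N, so 8.854e-06 N = 8.854e-06 / 9.80665 = 9.0285673e-07 kgf ≈ 9.029e-07 kgf (4 s.f.).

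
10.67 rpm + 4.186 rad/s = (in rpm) 1 rpm = 0.10471976 rad/s, so 10.67 rpm = 10.67 * 0.10471976 = 1.1173598 rad/s. 4.186 rad/s is already in rad/s. Sum: 1.1173598 + 4.186 = 5.3033598 rad/s. 1 rpm = 0.10471976 rad/s, so 5.3033598 rad/s = 5.3033598 / 0.10471976 = 50.643356 rpm ≈ 50.64 rpm (4 s.f.). Final answer: 50.64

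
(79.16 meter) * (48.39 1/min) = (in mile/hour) 142.8. Check: 79.16 meter = 79.16 m. 1 1/min = 0.016666667 Hz, so 48.39 1/min = 48.39 * 0.016666667 = 0.8065 Hz. Combine: 79.16 m * 0.8065 Hz = 63.84254 m/s. 1 mile/hour = 0.44704 m/s, so 63.84254 m/s = 63.84254 / 0.44704 = 142.81169 mile/hour ≈ 142.8 mile/hour (4 s.f.).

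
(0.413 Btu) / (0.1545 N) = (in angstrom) 2.82e+13. Check: 1 Btu = 1055.0559 J, so 0.413 Btu = 0.413 * 1055.0559 = 435.73807 J. 0.1545 N is already in N. Combine: 435.73807 J / 0.1545 N = 2820.3111 m. 1 angstrom = 1e-10 m, so 2820.3111 m = 2820.3111 / 1e-10 = 2.8203111e+13 angstrom ≈ 2.82e+13 angstrom (4 s.f.).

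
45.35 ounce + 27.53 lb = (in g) 1 ounce = 0.028349523 kg, so 45.35 ounce = 45.35 * 0.028349523 = 1.2856509 kg. 1 lb = 0.45359237 kg, so 27.53 lb = 27.53 * 0.45359237 = 12.487398 kg. Sum: 1.2856509 + 12.487398 = 13.773049 kg. 1 g = 0.001 kg, so 13.773049 kg = 13.773049 / 0.001 = 13773.049 g ≈ 1.377e+04 g (4 s.f.). Final answer: 1.377e+04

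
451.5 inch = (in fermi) 1 inch = 0.0254 m, so 451.5 inch = 451.5 * 0.0254 = 11.4681 m. 1 fermi = 1e-15 m, so 11.4681 m = 11.4681 / 1e-15 = 1.14681e+16 fermi ≈ 1.147e+16 fermi (4 s.f.). Final answer: 1.147e+16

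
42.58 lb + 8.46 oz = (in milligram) 1 lb = 0.45359237 kg, so 42.58 lb = 42.58 * 0.45359237 = 19.313963 kg. 1 oz = 0.028349523 kg, so 8.46 oz = 8.46 * 0.028349523 = 0.23983697 kg. Sum: 19.313963 + 0.23983697 = 19.5538 kg. 1 milligram = 1e-06 kg, so 19.5538 kg = 19.5538 / 1e-06 = 19553800 milligram ≈ 1.955e+07 milligram (4 s.f.). Final answer: 1.955e+07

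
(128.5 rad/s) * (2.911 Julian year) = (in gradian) 7.515e+11. Check: 128.5 rad/s is already in rad/s. 1 Julian year = 31557600 s, so 2.911 Julian year = 2.911 * 31557600 = 91864174 s. Combine: 128.5 rad/s * 91864174 s = 1.1804546e+10 rad. 1 gradian = 0.015707963 rad, so 1.1804546e+10 rad = 1.1804546e+10 / 0.015707963 = 7.5150076e+11 gradian ≈ 7.515e+11 gradian (4 s.f.).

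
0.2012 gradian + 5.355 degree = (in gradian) 6.151. Check: 1 gradian = 0.015707963 rad, so 0.2012 gradian = 0.2012 * 0.015707963 = 0.0031604422 rad. 1 degree = 0.017453293 rad, so 5.355 degree = 5.355 * 0.017453293 = 0.093462381 rad. Sum: 0.0031604422 + 0.093462381 = 0.096622824 rad. 1 gradian = 0.015707963 rad, so 0.096622824 rad = 0.096622824 / 0.015707963 = 6.1512 gradian ≈ 6.151 gradian (4 s.f.).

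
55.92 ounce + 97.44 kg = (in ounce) 1 ounce = 0.028349523 kg, so 55.92 ounce = 55.92 * 0.028349523 = 1.5853053 kg. 97.44 kg is already in kg. Sum: 1.5853053 + 97.44 = 99.025305 kg. 1 ounce = 0.028349523 kg, so 99.025305 kg = 99.025305 / 0.028349523 = 3493.0149 ounce ≈ 3493 ounce (4 s.f.). Final answer: 3493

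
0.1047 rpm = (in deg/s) 1 rpm = 0.10471976 rad/s, so 0.1047 rpm = 0.1047 * 0.10471976 = 0.010964158 rad/s. 1 deg/s = 0.017453293 rad/s, so 0.010964158 rad/s = 0.010964158 / 0.017453293 = 0.6282 deg/s. Final answer: 0.6282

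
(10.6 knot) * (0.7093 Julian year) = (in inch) 4.806e+09. Check: 1 knot = 0.51444444 m/s, so 10.6 knot = 10.6 * 0.51444444 = 5.4531111 m/s. 1 Julian year = 31557600 s, so 0.7093 Julian year = 0.7093 * 31557600 = 22383806 s. Combine: 5.4531111 m/s * 22383806 s = 1.2206138e+08 m. 1 inch = 0.0254 m, so 1.2206138e+08 m = 1.2206138e+08 / 0.0254 = 4.8055661e+09 inch ≈ 4.806e+09 inch (4 s.f.).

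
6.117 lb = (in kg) 1 lb = 0.45359237 kg, so 6.117 lb = 6.117 * 0.45359237 = 2.7746245 kg. Result: 2.7746245 kg ≈ 2.775 kg (4 s.f.). Final answer: 2.775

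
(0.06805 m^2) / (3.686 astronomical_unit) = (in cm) 1.234e-11. Check: 0.06805 m^2 is already in m^2. 1 astronomical_unit = 1.4959787e+11 m, so 3.686 astronomical_unit = 3.686 * 1.4959787e+11 = 5.5141775e+11 m. Combine: 0.06805 m^2 / 5.5141775e+11 m = 1.2340916e-13 m. 1 cm = 0.01 m, so 1.2340916e-13 m = 1.2340916e-13 / 0.01 = 1.2340916e-11 cm ≈ 1.234e-11 cm (4 s.f.).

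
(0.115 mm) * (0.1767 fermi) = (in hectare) 2.032e-24. Check: 1 mm = 0.001 m, so 0.115 mm = 0.115 * 0.001 = 0.000115 m. 1 fermi = 1e-15 m, so 0.1767 fermi = 0.1767 * 1e-15 = 1.767e-16 m. Combine: 0.000115 m * 1.767e-16 m = 2.03205e-20 m^2. 1 hectare = 10000 m^2, so 2.03205e-20 m^2 = 2.03205e-20 / 10000 = 2.03205e-24 hectare ≈ 2.032e-24 hectare (4 s.f.).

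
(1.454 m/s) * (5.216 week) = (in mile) 1.454 m/s is already in m/s. 1 week = 604800 s, so 5.216 week = 5.216 * 604800 = 3154636.8 s. Combine: 1.454 m/s * 3154636.8 s = 4586841.9 m. 1 mile = 1609.344 m, so 4586841.9 m = 4586841.9 / 1609.344 = 2850.1314 mile ≈ 2850 mile (4 s.f.). Final answer: 2850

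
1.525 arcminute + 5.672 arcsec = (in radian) 0.0004711. Check: 1 arcminute = 0.00029088821 rad, so 1.525 arcminute = 1.525 * 0.00029088821 = 0.00044360452 rad. 1 arcsec = 4.8481368e-06 rad, so 5.672 arcsec = 5.672 * 4.8481368e-06 = 2.7498632e-05 rad. Sum: 0.00044360452 + 2.7498632e-05 = 0.00047110315 rad. 0.00047110315 rad = 0.00047110315 radian ≈ 0.0004711 radian (4 s.f.).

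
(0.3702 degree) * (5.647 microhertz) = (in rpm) 1 degree = 0.017453293 rad, so 0.3702 degree = 0.3702 * 0.017453293 = 0.0064612089 rad. 1 microhertz = 1e-06 Hz, so 5.647 microhertz = 5.647 * 1e-06 = 5.647e-06 Hz. Combine: 0.0064612089 rad * 5.647e-06 Hz = 3.6486447e-08 rad/s. 1 rpm = 0.10471976 rad/s, so 3.6486447e-08 rad/s = 3.6486447e-08 / 0.10471976 = 3.484199e-07 rpm ≈ 3.484e-07 rpm (4 s.f.). Final answer: 3.484e-07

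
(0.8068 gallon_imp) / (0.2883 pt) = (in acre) 0.008911. Check: 1 gallon_imp = 0.00454609 m^3, so 0.8068 gallon_imp = 0.8068 * 0.00454609 = 0.0036677854 m^3. 1 pt = 0.00035277778 m, so 0.2883 pt = 0.2883 * 0.00035277778 = 0.00010170583 m. Combine: 0.0036677854 m^3 / 0.00010170583 m = 36.062685 m^2. 1 acre = 4046.8564 m^2, so 36.062685 m^2 = 36.062685 / 4046.8564 = 0.0089112835 acre ≈ 0.008911 acre (4 s.f.).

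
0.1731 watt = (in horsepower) 0.0002321. Check: 0.1731 watt = 0.1731 W. 1 horsepower = 745.69987 W, so 0.1731 W = 0.1731 / 745.69987 = 0.00023213092 horsepower ≈ 0.0002321 horsepower (4 s.f.).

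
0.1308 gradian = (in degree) 0.1177. Check: 1 gradian = 0.015707963 rad, so 0.1308 gradian = 0.1308 * 0.015707963 = 0.0020546016 rad. 1 degree = 0.017453293 rad, so 0.0020546016 rad = 0.0020546016 / 0.017453293 = 0.11772 degree ≈ 0.1177 degree (4 s.f.).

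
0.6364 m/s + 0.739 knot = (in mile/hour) 2.274. Check: 0.6364 m/s is already in m/s. 1 knot = 0.51444444 m/s, so 0.739 knot = 0.739 * 0.51444444 = 0.38017444 m/s. Sum: 0.6364 + 0.38017444 = 1.0165744 m/s. 1 mile/hour = 0.44704 m/s, so 1.0165744 m/s = 1.0165744 / 0.44704 = 2.2740123 mile/hour ≈ 2.274 mile/hour (4 s.f.).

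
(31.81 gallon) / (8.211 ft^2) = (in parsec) 1 gallon = 0.0037854118 m^3, so 31.81 gallon = 31.81 * 0.0037854118 = 0.12041395 m^3. 1 ft^2 = 0.09290304 m^2, so 8.211 ft^2 = 8.211 * 0.09290304 = 0.76282686 m^2. Combine: 0.12041395 m^3 / 0.76282686 m^2 = 0.15785227 m. 1 parsec = 3.0856776e+16 m, so 0.15785227 m = 0.15785227 / 3.0856776e+16 = 5.1156436e-18 parsec ≈ 5.116e-18 parsec (4 s.f.). Final answer: 5.116e-18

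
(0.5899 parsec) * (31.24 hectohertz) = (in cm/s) 5.686e+21. Check: 1 parsec = 3.0856776e+16 m, so 0.5899 parsec = 0.5899 * 3.0856776e+16 = 1.8202412e+16 m. 1 hectohertz = 100 Hz, so 31.24 hectohertz = 31.24 * 100 = 3124 Hz. Combine: 1.8202412e+16 m * 3124 Hz = 5.6864335e+19 m/s. 1 cm/s = 0.01 m/s, so 5.6864335e+19 m/s = 5.6864335e+19 / 0.01 = 5.6864335e+21 cm/s ≈ 5.686e+21 cm/s (4 s.f.).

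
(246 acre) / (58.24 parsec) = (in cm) 1 acre = 4046.8564 m^2, so 246 acre = 246 * 4046.8564 = 995526.68 m^2. 1 parsec = 3.0856776e+16 m, so 58.24 parsec = 58.24 * 3.0856776e+16 = 1.7970986e+18 m. Combine: 995526.68 m^2 / 1.7970986e+18 m = 5.539633e-13 m. 1 cm = 0.01 m, so 5.539633e-13 m = 5.539633e-13 / 0.01 = 5.539633e-11 cm ≈ 5.54e-11 cm (4 s.f.). Final answer: 5.54e-11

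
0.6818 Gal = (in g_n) 0.0006952. Check: 1 Gal = 0.01 m/s^2, so 0.6818 Gal = 0.6818 * 0.01 = 0.006818 m/s^2. 1 g_n = 9.80665 m/s^2, so 0.006818 m/s^2 = 0.006818 / 9.80665 = 0.00069524251 g_n ≈ 0.0006952 g_n (4 s.f.).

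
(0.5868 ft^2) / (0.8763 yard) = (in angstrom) 1 ft^2 = 0.09290304 m^2, so 0.5868 ft^2 = 0.5868 * 0.09290304 = 0.054515504 m^2. 1 yard = 0.9144 m, so 0.8763 yard = 0.8763 * 0.9144 = 0.80128872 m. Combine: 0.054515504 m^2 / 0.80128872 m = 0.068034783 m. 1 angstrom = 1e-10 m, so 0.068034783 m = 0.068034783 / 1e-10 = 6.8034783e+08 angstrom ≈ 6.803e+08 angstrom (4 s.f.). Final answer: 6.803e+08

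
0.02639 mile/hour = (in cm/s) 1.18. Check: 1 mile/hour = 0.44704 m/s, so 0.02639 mile/hour = 0.02639 * 0.44704 = 0.011797386 m/s. 1 cm/s = 0.01 m/s, so 0.011797386 m/s = 0.011797386 / 0.01 = 1.1797386 cm/s ≈ 1.18 cm/s (4 s.f.).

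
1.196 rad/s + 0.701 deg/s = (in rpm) 11.54. Check: 1.196 rad/s is already in rad/s. 1 deg/s = 0.017453293 rad/s, so 0.701 deg/s = 0.701 * 0.017453293 = 0.012234758 rad/s. Sum: 1.196 + 0.012234758 = 1.2082348 rad/s. 1 rpm = 0.10471976 rad/s, so 1.2082348 rad/s = 1.2082348 / 0.10471976 = 11.537792 rpm ≈ 11.54 rpm (4 s.f.).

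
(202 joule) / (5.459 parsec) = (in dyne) 202 joule = 202 J. 1 parsec = 3.0856776e+16 m, so 5.459 parsec = 5.459 * 3.0856776e+16 = 1.6844714e+17 m. Combine: 202 J / 1.6844714e+17 m = 1.1991893e-15 N. 1 dyne = 1e-05 N, so 1.1991893e-15 N = 1.1991893e-15 / 1e-05 = 1.1991893e-10 dyne ≈ 1.199e-10 dyne (4 s.f.). Final answer: 1.199e-10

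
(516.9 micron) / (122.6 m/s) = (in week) 1 micron = 1e-06 m, so 516.9 micron = 516.9 * 1e-06 = 0.0005169 m. 122.6 m/s is already in m/s. Combine: 0.0005169 m / 122.6 m/s = 4.2161501e-06 s. 1 week = 604800 s, so 4.2161501e-06 s = 4.2161501e-06 / 604800 = 6.9711476e-12 week ≈ 6.971e-12 week (4 s.f.). Final answer: 6.971e-12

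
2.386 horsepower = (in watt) 1 horsepower = 745.69987 W, so 2.386 horsepower = 2.386 * 745.69987 = 1779.2399 W. 1779.2399 W = 1779.2399 watt ≈ 1779 watt (4 s.f.). Final answer: 1779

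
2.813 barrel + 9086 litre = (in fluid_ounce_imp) 3.355e+05. Check: 1 barrel = 0.15898729 m^3, so 2.813 barrel = 2.813 * 0.15898729 = 0.44723126 m^3. 1 litre = 0.001 m^3, so 9086 litre = 9086 * 0.001 = 9.086 m^3. Sum: 0.44723126 + 9.086 = 9.5332313 m^3. 1 fluid_ounce_imp = 2.8413063e-05 m^3, so 9.5332313 m^3 = 9.5332313 / 2.8413063e-05 = 335522.83 fluid_ounce_imp ≈ 3.355e+05 fluid_ounce_imp (4 s.f.).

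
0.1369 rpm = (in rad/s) 1 rpm = 0.10471976 rad/s, so 0.1369 rpm = 0.1369 * 0.10471976 = 0.014336134 rad/s. Result: 0.014336134 rad/s ≈ 0.01434 rad/s (4 s.f.). Final answer: 0.01434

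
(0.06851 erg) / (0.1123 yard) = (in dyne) 0.006672. Check: 1 erg = 1e-07 J, so 0.06851 erg = 0.06851 * 1e-07 = 6.851e-09 J. 1 yard = 0.9144 m, so 0.1123 yard = 0.1123 * 0.9144 = 0.10268712 m. Combine: 6.851e-09 J / 0.10268712 m = 6.6717228e-08 N. 1 dyne = 1e-05 N, so 6.6717228e-08 N = 6.6717228e-08 / 1e-05 = 0.0066717228 dyne ≈ 0.006672 dyne (4 s.f.).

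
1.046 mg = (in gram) 1 mg = 1e-06 kg, so 1.046 mg = 1.046 * 1e-06 = 1.046e-06 kg. 1 gram = 0.001 kg, so 1.046e-06 kg = 1.046e-06 / 0.001 = 0.001046 gram. Final answer: 0.001046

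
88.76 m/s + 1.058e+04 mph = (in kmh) 1.735e+04. Check: 88.76 m/s is already in m/s. 1 mph = 0.44704 m/s, so 1.058e+04 mph = 1.058e+04 * 0.44704 = 4729.6832 m/s. Sum: 88.76 + 4729.6832 = 4818.4432 m/s. 1 kmh = 0.27777778 m/s, so 4818.4432 m/s = 4818.4432 / 0.27777778 = 17346.396 kmh ≈ 1.735e+04 kmh (4 s.f.).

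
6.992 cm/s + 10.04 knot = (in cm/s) 1 cm/s = 0.01 m/s, so 6.992 cm/s = 6.992 * 0.01 = 0.06992 m/s. 1 knot = 0.51444444 m/s, so 10.04 knot = 10.04 * 0.51444444 = 5.1650222 m/s. Sum: 0.06992 + 5.1650222 = 5.2349422 m/s. 1 cm/s = 0.01 m/s, so 5.2349422 m/s = 5.2349422 / 0.01 = 523.49422 cm/s ≈ 523.5 cm/s (4 s.f.). Final answer: 523.5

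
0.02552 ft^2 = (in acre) 5.859e-07. Check: 1 ft^2 = 0.09290304 m^2, so 0.02552 ft^2 = 0.02552 * 0.09290304 = 0.0023708856 m^2. 1 acre = 4046.8564 m^2, so 0.0023708856 m^2 = 0.0023708856 / 4046.8564 = 5.8585859e-07 acre ≈ 5.859e-07 acre (4 s.f.).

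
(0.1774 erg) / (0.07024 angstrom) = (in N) 2526. Check: 1 erg = 1e-07 J, so 0.1774 erg = 0.1774 * 1e-07 = 1.774e-08 J. 1 angstrom = 1e-10 m, so 0.07024 angstrom = 0.07024 * 1e-10 = 7.024e-12 m. Combine: 1.774e-08 J / 7.024e-12 m = 2525.6264 N. Result: 2525.6264 N ≈ 2526 N (4 s.f.).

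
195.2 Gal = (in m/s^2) 1 Gal = 0.01 m/s^2, so 195.2 Gal = 195.2 * 0.01 = 1.952 m/s^2. Result: 1.952 m/s^2. Final answer: 1.952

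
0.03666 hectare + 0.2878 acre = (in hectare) 0.1531. Check: 1 hectare = 10000 m^2, so 0.03666 hectare = 0.03666 * 10000 = 366.6 m^2. 1 acre = 4046.8564 m^2, so 0.2878 acre = 0.2878 * 4046.8564 = 1164.6853 m^2. Sum: 366.6 + 1164.6853 = 1531.2853 m^2. 1 hectare = 10000 m^2, so 1531.2853 m^2 = 1531.2853 / 10000 = 0.15312853 hectare ≈ 0.1531 hectare (4 s.f.).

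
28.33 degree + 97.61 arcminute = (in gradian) 33.29. Check: 1 degree = 0.017453293 rad, so 28.33 degree = 28.33 * 0.017453293 = 0.49445178 rad. 1 arcminute = 0.00029088821 rad, so 97.61 arcminute = 97.61 * 0.00029088821 = 0.028393598 rad. Sum: 0.49445178 + 0.028393598 = 0.52284538 rad. 1 gradian = 0.015707963 rad, so 0.52284538 rad = 0.52284538 / 0.015707963 = 33.28537 gradian ≈ 33.29 gradian (4 s.f.).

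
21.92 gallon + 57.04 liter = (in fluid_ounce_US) 1 gallon = 0.0037854118 m^3, so 21.92 gallon = 21.92 * 0.0037854118 = 0.082976226 m^3. 1 liter = 0.001 m^3, so 57.04 liter = 57.04 * 0.001 = 0.05704 m^3. Sum: 0.082976226 + 0.05704 = 0.14001623 m^3. 1 fluid_ounce_US = 2.957353e-05 m^3, so 0.14001623 m^3 = 0.14001623 / 2.957353e-05 = 4734.5119 fluid_ounce_US ≈ 4735 fluid_ounce_US (4 s.f.). Final answer: 4735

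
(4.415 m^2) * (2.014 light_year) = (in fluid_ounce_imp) 2.961e+21. Check: 4.415 m^2 is already in m^2. 1 light_year = 9.4607305e+15 m, so 2.014 light_year = 2.014 * 9.4607305e+15 = 1.9053911e+16 m. Combine: 4.415 m^2 * 1.9053911e+16 m = 8.4123018e+16 m^3. 1 fluid_ounce_imp = 2.8413063e-05 m^3, so 8.4123018e+16 m^3 = 8.4123018e+16 / 2.8413063e-05 = 2.9607163e+21 fluid_ounce_imp ≈ 2.961e+21 fluid_ounce_imp (4 s.f.).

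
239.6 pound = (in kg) 108.7. Check: 1 pound = 0.45359237 kg, so 239.6 pound = 239.6 * 0.45359237 = 108.68073 kg. Result: 108.68073 kg ≈ 108.7 kg (4 s.f.).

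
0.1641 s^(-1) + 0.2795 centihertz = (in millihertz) 0.1641 s^(-1) = 0.1641 Hz. 1 centihertz = 0.01 Hz, so 0.2795 centihertz = 0.2795 * 0.01 = 0.002795 Hz. Sum: 0.1641 + 0.002795 = 0.166895 Hz. 1 millihertz = 0.001 Hz, so 0.166895 Hz = 0.166895 / 0.001 = 166.895 millihertz ≈ 166.9 millihertz (4 s.f.). Final answer: 166.9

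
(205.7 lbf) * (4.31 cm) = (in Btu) 1 lbf = 4.4482216 N, so 205.7 lbf = 205.7 * 4.4482216 = 914.99919 N. 1 cm = 0.01 m, so 4.31 cm = 4.31 * 0.01 = 0.0431 m. Combine: 914.99919 N * 0.0431 m = 39.436465 J. 1 Btu = 1055.0559 J, so 39.436465 J = 39.436465 / 1055.0559 = 0.037378557 Btu ≈ 0.03738 Btu (4 s.f.). Final answer: 0.03738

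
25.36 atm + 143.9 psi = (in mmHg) 1 atm = 101325 Pa, so 25.36 atm = 25.36 * 101325 = 2569602 Pa. 1 psi = 6894.7573 Pa, so 143.9 psi = 143.9 * 6894.7573 = 992155.57 Pa. Sum: 2569602 + 992155.57 = 3561757.6 Pa. 1 mmHg = 133.32237 Pa, so 3561757.6 Pa = 3561757.6 / 133.32237 = 26715.379 mmHg ≈ 2.672e+04 mmHg (4 s.f.). Final answer: 2.672e+04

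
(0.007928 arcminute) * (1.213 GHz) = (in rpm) 2.671e+04. Check: 1 arcminute = 0.00029088821 rad, so 0.007928 arcminute = 0.007928 * 0.00029088821 = 2.3061617e-06 rad. 1 GHz = 1e+09 Hz, so 1.213 GHz = 1.213 * 1e+09 = 1.213e+09 Hz. Combine: 2.3061617e-06 rad * 1.213e+09 Hz = 2797.3742 rad/s. 1 rpm = 0.10471976 rad/s, so 2797.3742 rad/s = 2797.3742 / 0.10471976 = 26712.956 rpm ≈ 2.671e+04 rpm (4 s.f.).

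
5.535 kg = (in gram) 5535. Check: 1 gram = 0.001 kg, so 5.535 kg = 5.535 / 0.001 = 5535 gram.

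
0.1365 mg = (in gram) 1 mg = 1e-06 kg, so 0.1365 mg = 0.1365 * 1e-06 = 1.365e-07 kg. 1 gram = 0.001 kg, so 1.365e-07 kg = 1.365e-07 / 0.001 = 0.0001365 gram. Final answer: 0.0001365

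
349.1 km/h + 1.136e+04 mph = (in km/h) 1.863e+04. Check: 1 km/h = 0.27777778 m/s, so 349.1 km/h = 349.1 * 0.27777778 = 96.972222 m/s. 1 mph = 0.44704 m/s, so 1.136e+04 mph = 1.136e+04 * 0.44704 = 5078.3744 m/s. Sum: 96.972222 + 5078.3744 = 5175.3466 m/s. 1 km/h = 0.27777778 m/s, so 5175.3466 m/s = 5175.3466 / 0.27777778 = 18631.248 km/h ≈ 1.863e+04 km/h (4 s.f.).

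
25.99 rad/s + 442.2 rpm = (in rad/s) 72.3. Check: 25.99 rad/s is already in rad/s. 1 rpm = 0.10471976 rad/s, so 442.2 rpm = 442.2 * 0.10471976 = 46.307076 rad/s. Sum: 25.99 + 46.307076 = 72.297076 rad/s. Result: 72.297076 rad/s ≈ 72.3 rad/s (4 s.f.).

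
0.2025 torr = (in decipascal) 1 torr = 133.32237 Pa, so 0.2025 torr = 0.2025 * 133.32237 = 26.99778 Pa. 1 decipascal = 0.1 Pa, so 26.99778 Pa = 26.99778 / 0.1 = 269.9778 decipascal ≈ 270 decipascal (4 s.f.). Final answer: 270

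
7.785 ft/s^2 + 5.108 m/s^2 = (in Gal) 1 ft/s^2 = 0.3048 m/s^2, so 7.785 ft/s^2 = 7.785 * 0.3048 = 2.372868 m/s^2. 5.108 m/s^2 is already in m/s^2. Sum: 2.372868 + 5.108 = 7.480868 m/s^2. 1 Gal = 0.01 m/s^2, so 7.480868 m/s^2 = 7.480868 / 0.01 = 748.0868 Gal ≈ 748.1 Gal (4 s.f.). Final answer: 748.1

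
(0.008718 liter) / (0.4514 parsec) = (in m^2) 6.259e-22. Check: 1 liter = 0.001 m^3, so 0.008718 liter = 0.008718 * 0.001 = 8.718e-06 m^3. 1 parsec = 3.0856776e+16 m, so 0.4514 parsec = 0.4514 * 3.0856776e+16 = 1.3928749e+16 m. Combine: 8.718e-06 m^3 / 1.3928749e+16 m = 6.2589973e-22 m^2. Result: 6.2589973e-22 m^2 ≈ 6.259e-22 m^2 (4 s.f.).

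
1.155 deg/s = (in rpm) 0.1925. Check: 1 deg/s = 0.017453293 rad/s, so 1.155 deg/s = 1.155 * 0.017453293 = 0.020158553 rad/s. 1 rpm = 0.10471976 rad/s, so 0.020158553 rad/s = 0.020158553 / 0.10471976 = 0.1925 rpm.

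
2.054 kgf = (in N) 20.14. Check: 1 kgf = 9.80665 N, so 2.054 kgf = 2.054 * 9.80665 = 20.142859 N. Result: 20.142859 N ≈ 20.14 N (4 s.f.).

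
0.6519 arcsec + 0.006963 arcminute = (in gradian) 0.0003301. Check: 1 arcsec = 4.8481368e-06 rad, so 0.6519 arcsec = 0.6519 * 4.8481368e-06 = 3.1605004e-06 rad. 1 arcminute = 0.00029088821 rad, so 0.006963 arcminute = 0.006963 * 0.00029088821 = 2.0254546e-06 rad. Sum: 3.1605004e-06 + 2.0254546e-06 = 5.185955e-06 rad. 1 gradian = 0.015707963 rad, so 5.185955e-06 rad = 5.185955e-06 / 0.015707963 = 0.00033014815 gradian ≈ 0.0003301 gradian (4 s.f.).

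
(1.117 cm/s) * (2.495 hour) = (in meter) 1 cm/s = 0.01 m/s, so 1.117 cm/s = 1.117 * 0.01 = 0.01117 m/s. 1 hour = 3600 s, so 2.495 hour = 2.495 * 3600 = 8982 s. Combine: 0.01117 m/s * 8982 s = 100.32894 m. 100.32894 m = 100.32894 meter ≈ 100.3 meter (4 s.f.). Final answer: 100.3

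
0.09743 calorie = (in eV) 2.544e+18. Check: 1 calorie = 4.184 J, so 0.09743 calorie = 0.09743 * 4.184 = 0.40764712 J. 1 eV = 1.6021766e-19 J, so 0.40764712 J = 0.40764712 / 1.6021766e-19 = 2.5443332e+18 eV ≈ 2.544e+18 eV (4 s.f.).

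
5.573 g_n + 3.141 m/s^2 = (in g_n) 1 g_n = 9.80665 m/s^2, so 5.573 g_n = 5.573 * 9.80665 = 54.65246 m/s^2. 3.141 m/s^2 is already in m/s^2. Sum: 54.65246 + 3.141 = 57.79346 m/s^2. 1 g_n = 9.80665 m/s^2, so 57.79346 m/s^2 = 57.79346 / 9.80665 = 5.8932929 g_n ≈ 5.893 g_n (4 s.f.). Final answer: 5.893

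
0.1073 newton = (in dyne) 1.073e+04. Check: 0.1073 newton = 0.1073 N. 1 dyne = 1e-05 N, so 0.1073 N = 0.1073 / 1e-05 = 10730 dyne ≈ 1.073e+04 dyne (4 s.f.).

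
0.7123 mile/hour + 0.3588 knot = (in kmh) 1 mile/hour = 0.44704 m/s, so 0.7123 mile/hour = 0.7123 * 0.44704 = 0.31842659 m/s. 1 knot = 0.51444444 m/s, so 0.3588 knot = 0.3588 * 0.51444444 = 0.18458267 m/s. Sum: 0.31842659 + 0.18458267 = 0.50300926 m/s. 1 kmh = 0.27777778 m/s, so 0.50300926 m/s = 0.50300926 / 0.27777778 = 1.8108333 kmh ≈ 1.811 kmh (4 s.f.). Final answer: 1.811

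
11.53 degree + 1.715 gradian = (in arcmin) 784.4. Check: 1 degree = 0.017453293 rad, so 11.53 degree = 11.53 * 0.017453293 = 0.20123646 rad. 1 gradian = 0.015707963 rad, so 1.715 gradian = 1.715 * 0.015707963 = 0.026939157 rad. Sum: 0.20123646 + 0.026939157 = 0.22817562 rad. 1 arcmin = 0.00029088821 rad, so 0.22817562 rad = 0.22817562 / 0.00029088821 = 784.41 arcmin ≈ 784.4 arcmin (4 s.f.).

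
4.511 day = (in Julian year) 0.01235. Check: 1 day = 86400 s, so 4.511 day = 4.511 * 86400 = 389750.4 s. 1 Julian year = 31557600 s, so 389750.4 s = 389750.4 / 31557600 = 0.012350445 Julian year ≈ 0.01235 Julian year (4 s.f.).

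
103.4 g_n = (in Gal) 1.014e+05. Check: 1 g_n = 9.80665 m/s^2, so 103.4 g_n = 103.4 * 9.80665 = 1014.0076 m/s^2. 1 Gal = 0.01 m/s^2, so 1014.0076 m/s^2 = 1014.0076 / 0.01 = 101400.76 Gal ≈ 1.014e+05 Gal (4 s.f.).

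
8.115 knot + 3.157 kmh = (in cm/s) 1 knot = 0.51444444 m/s, so 8.115 knot = 8.115 * 0.51444444 = 4.1747167 m/s. 1 kmh = 0.27777778 m/s, so 3.157 kmh = 3.157 * 0.27777778 = 0.87694444 m/s. Sum: 4.1747167 + 0.87694444 = 5.0516611 m/s. 1 cm/s = 0.01 m/s, so 5.0516611 m/s = 5.0516611 / 0.01 = 505.16611 cm/s ≈ 505.2 cm/s (4 s.f.). Final answer: 505.2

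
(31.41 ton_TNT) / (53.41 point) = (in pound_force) 1 ton_TNT = 4.184e+09 J, so 31.41 ton_TNT = 31.41 * 4.184e+09 = 1.3141944e+11 J. 1 point = 0.00035277778 m, so 53.41 point = 53.41 * 0.00035277778 = 0.018841861 m. Combine: 1.3141944e+11 J / 0.018841861 m = 6.9748651e+12 N. 1 pound_force = 4.4482216 N, so 6.9748651e+12 N = 6.9748651e+12 / 4.4482216 = 1.5680121e+12 pound_force ≈ 1.568e+12 pound_force (4 s.f.). Final answer: 1.568e+12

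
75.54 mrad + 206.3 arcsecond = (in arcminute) 263.1. Check: 1 mrad = 0.001 rad, so 75.54 mrad = 75.54 * 0.001 = 0.07554 rad. 1 arcsecond = 4.8481368e-06 rad, so 206.3 arcsecond = 206.3 * 4.8481368e-06 = 0.0010001706 rad. Sum: 0.07554 + 0.0010001706 = 0.076540171 rad. 1 arcminute = 0.00029088821 rad, so 0.076540171 rad = 0.076540171 / 0.00029088821 = 263.12572 arcminute ≈ 263.1 arcminute (4 s.f.).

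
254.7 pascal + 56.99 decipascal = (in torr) 1.953. Check: 254.7 pascal = 254.7 Pa. 1 decipascal = 0.1 Pa, so 56.99 decipascal = 56.99 * 0.1 = 5.699 Pa. Sum: 254.7 + 5.699 = 260.399 Pa. 1 torr = 133.32237 Pa, so 260.399 Pa = 260.399 / 133.32237 = 1.9531531 torr ≈ 1.953 torr (4 s.f.).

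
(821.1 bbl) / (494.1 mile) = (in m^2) 1 bbl = 0.15898729 m^3, so 821.1 bbl = 821.1 * 0.15898729 = 130.54447 m^3. 1 mile = 1609.344 m, so 494.1 mile = 494.1 * 1609.344 = 795176.87 m. Combine: 130.54447 m^3 / 795176.87 m = 0.00016417035 m^2. Result: 0.00016417035 m^2 ≈ 0.0001642 m^2 (4 s.f.). Final answer: 0.0001642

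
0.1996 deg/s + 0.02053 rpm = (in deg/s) 1 deg/s = 0.017453293 rad/s, so 0.1996 deg/s = 0.1996 * 0.017453293 = 0.0034836772 rad/s. 1 rpm = 0.10471976 rad/s, so 0.02053 rpm = 0.02053 * 0.10471976 = 0.0021498966 rad/s. Sum: 0.0034836772 + 0.0021498966 = 0.0056335738 rad/s. 1 deg/s = 0.017453293 rad/s, so 0.0056335738 rad/s = 0.0056335738 / 0.017453293 = 0.32278 deg/s ≈ 0.3228 deg/s (4 s.f.). Final answer: 0.3228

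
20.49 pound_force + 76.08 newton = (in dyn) 1 pound_force = 4.4482216 N, so 20.49 pound_force = 20.49 * 4.4482216 = 91.144061 N. 76.08 newton = 76.08 N. Sum: 91.144061 + 76.08 = 167.22406 N. 1 dyn = 1e-05 N, so 167.22406 N = 167.22406 / 1e-05 = 16722406 dyn ≈ 1.672e+07 dyn (4 s.f.). Final answer: 1.672e+07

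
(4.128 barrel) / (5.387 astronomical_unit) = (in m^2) 8.144e-13. Check: 1 barrel = 0.15898729 m^3, so 4.128 barrel = 4.128 * 0.15898729 = 0.65629955 m^3. 1 astronomical_unit = 1.4959787e+11 m, so 5.387 astronomical_unit = 5.387 * 1.4959787e+11 = 8.0588373e+11 m. Combine: 0.65629955 m^3 / 8.0588373e+11 m = 8.1438492e-13 m^2. Result: 8.1438492e-13 m^2 ≈ 8.144e-13 m^2 (4 s.f.).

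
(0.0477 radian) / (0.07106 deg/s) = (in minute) 0.0477 radian = 0.0477 rad. 1 deg/s = 0.017453293 rad/s, so 0.07106 deg/s = 0.07106 * 0.017453293 = 0.001240231 rad/s. Combine: 0.0477 rad / 0.001240231 rad/s = 38.460578 s. 1 minute = 60 s, so 38.460578 s = 38.460578 / 60 = 0.64100964 minute ≈ 0.641 minute (4 s.f.). Final answer: 0.641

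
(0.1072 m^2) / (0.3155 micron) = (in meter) 3.398e+05. Check: 0.1072 m^2 is already in m^2. 1 micron = 1e-06 m, so 0.3155 micron = 0.3155 * 1e-06 = 3.155e-07 m. Combine: 0.1072 m^2 / 3.155e-07 m = 339778.13 m. 339778.13 m = 339778.13 meter ≈ 3.398e+05 meter (4 s.f.).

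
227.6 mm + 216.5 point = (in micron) 3.04e+05. Check: 1 mm = 0.001 m, so 227.6 mm = 227.6 * 0.001 = 0.2276 m. 1 point = 0.00035277778 m, so 216.5 point = 216.5 * 0.00035277778 = 0.076376389 m. Sum: 0.2276 + 0.076376389 = 0.30397639 m. 1 micron = 1e-06 m, so 0.30397639 m = 0.30397639 / 1e-06 = 303976.39 micron ≈ 3.04e+05 micron (4 s.f.).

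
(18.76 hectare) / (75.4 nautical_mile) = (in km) 0.001343. Check: 1 hectare = 10000 m^2, so 18.76 hectare = 18.76 * 10000 = 187600 m^2. 1 nautical_mile = 1852 m, so 75.4 nautical_mile = 75.4 * 1852 = 139640.8 m. Combine: 187600 m^2 / 139640.8 m = 1.3434469 m. 1 km = 1000 m, so 1.3434469 m = 1.3434469 / 1000 = 0.0013434469 km ≈ 0.001343 km (4 s.f.).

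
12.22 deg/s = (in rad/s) 0.2133. Check: 1 deg/s = 0.017453293 rad/s, so 12.22 deg/s = 12.22 * 0.017453293 = 0.21327923 rad/s. Result: 0.21327923 rad/s ≈ 0.2133 rad/s (4 s.f.).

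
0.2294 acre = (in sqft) 1 acre = 4046.8564 m^2, so 0.2294 acre = 0.2294 * 4046.8564 = 928.34886 m^2. 1 sqft = 0.09290304 m^2, so 928.34886 m^2 = 928.34886 / 0.09290304 = 9992.664 sqft ≈ 9993 sqft (4 s.f.). Final answer: 9993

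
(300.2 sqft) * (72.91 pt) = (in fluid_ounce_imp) 1 sqft = 0.09290304 m^2, so 300.2 sqft = 300.2 * 0.09290304 = 27.889493 m^2. 1 pt = 0.00035277778 m, so 72.91 pt = 72.91 * 0.00035277778 = 0.025721028 m. Combine: 27.889493 m^2 * 0.025721028 m = 0.71734641 m^3. 1 fluid_ounce_imp = 2.8413063e-05 m^3, so 0.71734641 m^3 = 0.71734641 / 2.8413063e-05 = 25247.064 fluid_ounce_imp ≈ 2.525e+04 fluid_ounce_imp (4 s.f.). Final answer: 2.525e+04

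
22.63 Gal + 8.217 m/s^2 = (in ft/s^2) 27.7. Check: 1 Gal = 0.01 m/s^2, so 22.63 Gal = 22.63 * 0.01 = 0.2263 m/s^2. 8.217 m/s^2 is already in m/s^2. Sum: 0.2263 + 8.217 = 8.4433 m/s^2. 1 ft/s^2 = 0.3048 m/s^2, so 8.4433 m/s^2 = 8.4433 / 0.3048 = 27.701115 ft/s^2 ≈ 27.7 ft/s^2 (4 s.f.).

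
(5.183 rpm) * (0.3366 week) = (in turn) 1 rpm = 0.10471976 rad/s, so 5.183 rpm = 5.183 * 0.10471976 = 0.54276249 rad/s. 1 week = 604800 s, so 0.3366 week = 0.3366 * 604800 = 203575.68 s. Combine: 0.54276249 rad/s * 203575.68 s = 110493.24 rad. 1 turn = 6.2831853 rad, so 110493.24 rad = 110493.24 / 6.2831853 = 17585.546 turn ≈ 1.759e+04 turn (4 s.f.). Final answer: 1.759e+04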